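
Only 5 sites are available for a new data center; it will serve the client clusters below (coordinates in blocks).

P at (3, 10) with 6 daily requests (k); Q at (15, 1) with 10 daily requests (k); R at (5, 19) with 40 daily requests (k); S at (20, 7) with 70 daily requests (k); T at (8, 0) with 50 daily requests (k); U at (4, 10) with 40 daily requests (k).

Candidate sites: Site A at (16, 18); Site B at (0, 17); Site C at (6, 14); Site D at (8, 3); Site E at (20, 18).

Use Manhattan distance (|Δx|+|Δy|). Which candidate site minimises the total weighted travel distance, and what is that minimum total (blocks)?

Site D, total 2632 blocks

Total weighted distance at each candidate:
  Site A (16, 18): total = 3936
  Site B (0, 17): total = 4440
  Site C (6, 14): total = 3012
  Site D (8, 3): total = 2632
  Site E (20, 18): total = 4240
Minimum is at Site D with total 2632 blocks.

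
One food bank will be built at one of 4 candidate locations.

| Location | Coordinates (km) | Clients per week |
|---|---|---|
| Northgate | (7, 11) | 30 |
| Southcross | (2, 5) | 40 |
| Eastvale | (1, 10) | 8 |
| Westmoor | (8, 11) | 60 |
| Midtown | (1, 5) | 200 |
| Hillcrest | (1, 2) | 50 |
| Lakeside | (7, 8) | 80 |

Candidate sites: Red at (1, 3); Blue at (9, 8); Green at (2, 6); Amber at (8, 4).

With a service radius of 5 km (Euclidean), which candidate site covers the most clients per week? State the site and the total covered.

Green, covering 298

Coverage radius r = 5 km; a point is covered iff (Δx)²+(Δy)² ≤ 5² = 25.
  Red (1, 3): covers {Southcross, Midtown, Hillcrest} → 290
  Blue (9, 8): covers {Northgate, Westmoor, Lakeside} → 170
  Green (2, 6): covers {Southcross, Eastvale, Midtown, Hillcrest} → 298
  Amber (8, 4): covers {Lakeside} → 80
Maximum coverage at Green: 298 clients per week.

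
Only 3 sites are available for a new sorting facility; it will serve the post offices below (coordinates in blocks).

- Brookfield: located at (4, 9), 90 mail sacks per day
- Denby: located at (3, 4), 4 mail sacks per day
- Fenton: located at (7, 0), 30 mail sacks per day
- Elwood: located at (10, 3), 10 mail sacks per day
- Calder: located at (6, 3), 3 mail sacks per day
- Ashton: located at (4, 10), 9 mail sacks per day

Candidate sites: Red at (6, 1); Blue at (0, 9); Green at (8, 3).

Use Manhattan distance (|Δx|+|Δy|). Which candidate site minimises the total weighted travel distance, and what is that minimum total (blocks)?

Blue, total 1113 blocks

Total weighted distance at each candidate:
  Red (6, 1): total = 1149
  Blue (0, 9): total = 1113
  Green (8, 3): total = 1169
Minimum is at Blue with total 1113 blocks.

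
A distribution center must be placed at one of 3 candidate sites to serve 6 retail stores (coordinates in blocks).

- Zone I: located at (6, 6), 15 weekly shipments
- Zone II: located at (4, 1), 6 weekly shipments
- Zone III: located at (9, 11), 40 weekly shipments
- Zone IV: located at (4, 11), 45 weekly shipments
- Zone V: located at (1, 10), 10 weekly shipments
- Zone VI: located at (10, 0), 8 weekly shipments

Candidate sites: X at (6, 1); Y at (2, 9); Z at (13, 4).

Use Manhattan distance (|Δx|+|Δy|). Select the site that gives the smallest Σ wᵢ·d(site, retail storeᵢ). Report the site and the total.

Y, total 861 blocks

Total weighted distance at each candidate:
  X (6, 1): total = 1327
  Y (2, 9): total = 861
  Z (13, 4): total = 1603
Minimum is at Y with total 861 blocks.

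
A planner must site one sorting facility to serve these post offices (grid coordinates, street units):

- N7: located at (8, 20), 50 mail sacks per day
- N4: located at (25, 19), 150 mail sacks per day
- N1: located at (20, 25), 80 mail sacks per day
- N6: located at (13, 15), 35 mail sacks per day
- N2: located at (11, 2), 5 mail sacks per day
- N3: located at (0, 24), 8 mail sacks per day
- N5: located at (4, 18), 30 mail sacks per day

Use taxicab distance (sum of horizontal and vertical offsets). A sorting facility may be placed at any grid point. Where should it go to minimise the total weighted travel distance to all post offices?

Manhattan distance separates: Σwᵢ(|x−xᵢ|+|y−yᵢ|) = Σwᵢ|x−xᵢ| + Σwᵢ|y−yᵢ|, so x and y are optimised independently as 1-D weighted medians.
Total weight W = 358; half = 179.
x-coordinate, sorted with cumulative weight:
  x=0 (N3, w=8) cum 8
  x=4 (N5, w=30) cum 38
  x=8 (N7, w=50) cum 88
  x=11 (N2, w=5) cum 93
  x=13 (N6, w=35) cum 128
  x=20 (N1, w=80) cum 208  ← median
  x=25 (N4, w=150) cum 358
⇒ x* = 20
y-coordinate, sorted with cumulative weight:
  y=2 (N2, w=5) cum 5
  y=15 (N6, w=35) cum 40
  y=18 (N5, w=30) cum 70
  y=19 (N4, w=150) cum 220  ← median
  y=20 (N7, w=50) cum 270
  y=24 (N3, w=8) cum 278
  y=25 (N1, w=80) cum 358
⇒ y* = 19

(20, 19)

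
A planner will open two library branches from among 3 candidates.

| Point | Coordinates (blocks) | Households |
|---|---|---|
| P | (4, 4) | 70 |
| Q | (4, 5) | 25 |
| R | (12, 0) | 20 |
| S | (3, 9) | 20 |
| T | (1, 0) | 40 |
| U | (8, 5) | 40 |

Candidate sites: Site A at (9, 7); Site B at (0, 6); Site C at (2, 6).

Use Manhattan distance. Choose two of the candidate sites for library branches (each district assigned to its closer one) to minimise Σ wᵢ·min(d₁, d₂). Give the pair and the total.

{Site A, Site C}, total 1035

Evaluate every pair (each demand assigned to the nearer of the two):
  {Site A, Site C}: total = 1035
  {Site A, Site B}: total = 1265
  {Site B, Site C}: total = 1315
Best pair: {Site A, Site C} with total 1035.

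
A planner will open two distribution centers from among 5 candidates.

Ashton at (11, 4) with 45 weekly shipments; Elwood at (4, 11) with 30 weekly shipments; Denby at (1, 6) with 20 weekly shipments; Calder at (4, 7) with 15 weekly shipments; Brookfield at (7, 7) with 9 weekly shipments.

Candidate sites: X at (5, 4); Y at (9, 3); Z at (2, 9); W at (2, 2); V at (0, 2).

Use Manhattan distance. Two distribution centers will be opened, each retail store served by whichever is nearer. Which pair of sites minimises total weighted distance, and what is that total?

Evaluate every pair (each demand assigned to the nearer of the two):
  {Y, Z}: total = 449
  {X, Z}: total = 575
  {X, Y}: total = 600
  {X, W}: total = 715
  {X, V}: total = 715
  {Y, W}: total = 724
  {Y, V}: total = 814
  {Z, W}: total = 818
  {Z, V}: total = 908
  {W, V}: total = 1120
Best pair: {Y, Z} with total 449.

{Y, Z}, total 449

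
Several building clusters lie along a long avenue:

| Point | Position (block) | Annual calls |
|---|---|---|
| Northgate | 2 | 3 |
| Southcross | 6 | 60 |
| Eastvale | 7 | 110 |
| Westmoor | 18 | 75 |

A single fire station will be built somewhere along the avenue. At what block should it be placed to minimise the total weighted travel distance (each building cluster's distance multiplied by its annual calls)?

For a sum of weighted absolute distances on a line, the optimum is the weighted median (not the mean). Total weight W = 248; half-weight = 124.
Sort by position and accumulate weight:
  block 2 (Northgate, w=3) → cum 3
  block 6 (Southcross, w=60) → cum 63
  block 7 (Eastvale, w=110) → cum 173  ≥ 124 → median here
  block 18 (Westmoor, w=75) → cum 248
Optimal location: block 7.

x = 7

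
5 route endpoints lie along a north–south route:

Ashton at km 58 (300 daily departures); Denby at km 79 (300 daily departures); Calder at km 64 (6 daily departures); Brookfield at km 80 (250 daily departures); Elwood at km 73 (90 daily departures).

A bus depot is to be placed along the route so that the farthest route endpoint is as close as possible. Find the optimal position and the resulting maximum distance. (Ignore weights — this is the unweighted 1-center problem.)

location 69, max distance 11

The 1-center on a line is the midpoint of the two extreme points: leftmost at 58, rightmost at 80.
Optimal location = (58 + 80)/2 = 69; maximum distance = (80 − 58)/2 = 11.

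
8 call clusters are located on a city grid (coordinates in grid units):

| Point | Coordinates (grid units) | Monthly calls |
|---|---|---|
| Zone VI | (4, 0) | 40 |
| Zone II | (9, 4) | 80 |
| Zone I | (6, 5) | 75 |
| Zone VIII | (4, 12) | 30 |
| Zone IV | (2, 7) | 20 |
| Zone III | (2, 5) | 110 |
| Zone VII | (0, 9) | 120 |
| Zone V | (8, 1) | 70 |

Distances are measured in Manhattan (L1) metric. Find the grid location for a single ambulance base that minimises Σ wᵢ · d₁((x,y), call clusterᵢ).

(4, 5)

Manhattan distance separates: Σwᵢ(|x−xᵢ|+|y−yᵢ|) = Σwᵢ|x−xᵢ| + Σwᵢ|y−yᵢ|, so x and y are optimised independently as 1-D weighted medians.
Total weight W = 545; half = 272.5.
x-coordinate, sorted with cumulative weight:
  x=0 (Zone VII, w=120) cum 120
  x=2 (Zone IV, w=20) cum 140
  x=2 (Zone III, w=110) cum 250
  x=4 (Zone VI, w=40) cum 290  ← median
  x=4 (Zone VIII, w=30) cum 320
  x=6 (Zone I, w=75) cum 395
  x=8 (Zone V, w=70) cum 465
  x=9 (Zone II, w=80) cum 545
⇒ x* = 4
y-coordinate, sorted with cumulative weight:
  y=0 (Zone VI, w=40) cum 40
  y=1 (Zone V, w=70) cum 110
  y=4 (Zone II, w=80) cum 190
  y=5 (Zone I, w=75) cum 265
  y=5 (Zone III, w=110) cum 375  ← median
  y=7 (Zone IV, w=20) cum 395
  y=9 (Zone VII, w=120) cum 515
  y=12 (Zone VIII, w=30) cum 545
⇒ y* = 5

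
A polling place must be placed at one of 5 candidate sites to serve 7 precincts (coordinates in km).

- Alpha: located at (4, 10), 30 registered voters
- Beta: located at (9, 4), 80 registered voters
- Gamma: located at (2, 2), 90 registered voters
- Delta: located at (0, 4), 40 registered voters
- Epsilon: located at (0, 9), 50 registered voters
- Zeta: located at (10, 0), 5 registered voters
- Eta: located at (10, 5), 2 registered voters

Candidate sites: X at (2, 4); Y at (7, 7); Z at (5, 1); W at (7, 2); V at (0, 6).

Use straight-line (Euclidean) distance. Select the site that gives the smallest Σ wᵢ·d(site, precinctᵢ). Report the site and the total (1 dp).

Total weighted distance at each candidate:
  X (2, 4): total = 1339.8
  Y (7, 7): total = 1766.0
  Z (5, 1): total = 1699.5
  W (7, 2): total = 1745.3
  V (0, 6): total = 1618.2
Minimum is at X with total 1339.8 km.

X, total 1339.8 km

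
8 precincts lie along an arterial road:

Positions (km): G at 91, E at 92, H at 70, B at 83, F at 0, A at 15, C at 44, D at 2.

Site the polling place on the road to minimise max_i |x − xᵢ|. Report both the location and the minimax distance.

The 1-center on a line is the midpoint of the two extreme points: leftmost at 0, rightmost at 92.
Optimal location = (0 + 92)/2 = 46; maximum distance = (92 − 0)/2 = 46.

location 46, max distance 46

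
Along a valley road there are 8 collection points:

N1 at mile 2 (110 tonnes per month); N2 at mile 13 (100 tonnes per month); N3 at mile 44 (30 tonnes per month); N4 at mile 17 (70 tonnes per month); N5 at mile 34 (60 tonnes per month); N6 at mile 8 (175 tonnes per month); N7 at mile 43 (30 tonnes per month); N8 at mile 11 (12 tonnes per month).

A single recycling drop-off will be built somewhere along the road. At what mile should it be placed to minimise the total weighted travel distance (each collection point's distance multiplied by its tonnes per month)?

For a sum of weighted absolute distances on a line, the optimum is the weighted median (not the mean). Total weight W = 587; half-weight = 293.5.
Sort by position and accumulate weight:
  mile 2 (N1, w=110) → cum 110
  mile 8 (N6, w=175) → cum 285
  mile 11 (N8, w=12) → cum 297  ≥ 293.5 → median here
  mile 13 (N2, w=100) → cum 397
  mile 17 (N4, w=70) → cum 467
  mile 34 (N5, w=60) → cum 527
  mile 43 (N7, w=30) → cum 557
  mile 44 (N3, w=30) → cum 587
Optimal location: mile 11.

x = 11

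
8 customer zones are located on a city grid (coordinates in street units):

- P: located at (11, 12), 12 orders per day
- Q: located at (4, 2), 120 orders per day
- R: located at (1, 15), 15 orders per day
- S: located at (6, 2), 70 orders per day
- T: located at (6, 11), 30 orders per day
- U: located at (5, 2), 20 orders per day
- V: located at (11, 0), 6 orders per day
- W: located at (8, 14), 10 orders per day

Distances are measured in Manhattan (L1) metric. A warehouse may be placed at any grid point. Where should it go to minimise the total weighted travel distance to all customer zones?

Manhattan distance separates: Σwᵢ(|x−xᵢ|+|y−yᵢ|) = Σwᵢ|x−xᵢ| + Σwᵢ|y−yᵢ|, so x and y are optimised independently as 1-D weighted medians.
Total weight W = 283; half = 141.5.
x-coordinate, sorted with cumulative weight:
  x=1 (R, w=15) cum 15
  x=4 (Q, w=120) cum 135
  x=5 (U, w=20) cum 155  ← median
  x=6 (S, w=70) cum 225
  x=6 (T, w=30) cum 255
  x=8 (W, w=10) cum 265
  x=11 (P, w=12) cum 277
  x=11 (V, w=6) cum 283
⇒ x* = 5
y-coordinate, sorted with cumulative weight:
  y=0 (V, w=6) cum 6
  y=2 (Q, w=120) cum 126
  y=2 (S, w=70) cum 196  ← median
  y=2 (U, w=20) cum 216
  y=11 (T, w=30) cum 246
  y=12 (P, w=12) cum 258
  y=14 (W, w=10) cum 268
  y=15 (R, w=15) cum 283
⇒ y* = 2

(5, 2)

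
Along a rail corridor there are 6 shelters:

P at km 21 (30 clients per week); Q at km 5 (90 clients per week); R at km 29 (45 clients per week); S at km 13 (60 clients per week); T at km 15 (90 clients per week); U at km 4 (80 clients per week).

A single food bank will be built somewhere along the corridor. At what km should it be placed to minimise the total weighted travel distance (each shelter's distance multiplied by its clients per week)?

For a sum of weighted absolute distances on a line, the optimum is the weighted median (not the mean). Total weight W = 395; half-weight = 197.5.
Sort by position and accumulate weight:
  km 4 (U, w=80) → cum 80
  km 5 (Q, w=90) → cum 170
  km 13 (S, w=60) → cum 230  ≥ 197.5 → median here
  km 15 (T, w=90) → cum 320
  km 21 (P, w=30) → cum 350
  km 29 (R, w=45) → cum 395
Optimal location: km 13.

x = 13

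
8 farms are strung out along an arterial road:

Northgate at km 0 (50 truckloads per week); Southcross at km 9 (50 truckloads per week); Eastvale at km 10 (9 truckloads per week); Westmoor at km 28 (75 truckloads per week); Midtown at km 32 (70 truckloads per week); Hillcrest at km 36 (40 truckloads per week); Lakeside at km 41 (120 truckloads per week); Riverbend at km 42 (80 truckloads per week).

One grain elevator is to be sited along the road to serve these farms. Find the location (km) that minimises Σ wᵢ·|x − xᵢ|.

For a sum of weighted absolute distances on a line, the optimum is the weighted median (not the mean). Total weight W = 494; half-weight = 247.
Sort by position and accumulate weight:
  km 0 (Northgate, w=50) → cum 50
  km 9 (Southcross, w=50) → cum 100
  km 10 (Eastvale, w=9) → cum 109
  km 28 (Westmoor, w=75) → cum 184
  km 32 (Midtown, w=70) → cum 254  ≥ 247 → median here
  km 36 (Hillcrest, w=40) → cum 294
  km 41 (Lakeside, w=120) → cum 414
  km 42 (Riverbend, w=80) → cum 494
Optimal location: km 32.

x = 32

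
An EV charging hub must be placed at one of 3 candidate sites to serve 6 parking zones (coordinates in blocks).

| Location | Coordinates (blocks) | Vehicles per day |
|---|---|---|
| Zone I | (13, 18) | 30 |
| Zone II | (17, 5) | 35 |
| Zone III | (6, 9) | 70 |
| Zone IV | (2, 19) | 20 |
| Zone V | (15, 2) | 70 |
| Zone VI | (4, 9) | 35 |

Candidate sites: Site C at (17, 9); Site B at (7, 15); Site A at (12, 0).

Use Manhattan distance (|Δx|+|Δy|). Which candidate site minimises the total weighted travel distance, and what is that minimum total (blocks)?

Site C, total 2885 blocks

Total weighted distance at each candidate:
  Site C (17, 9): total = 2885
  Site B (7, 15): total = 3425
  Site A (12, 0): total = 3495
Minimum is at Site C with total 2885 blocks.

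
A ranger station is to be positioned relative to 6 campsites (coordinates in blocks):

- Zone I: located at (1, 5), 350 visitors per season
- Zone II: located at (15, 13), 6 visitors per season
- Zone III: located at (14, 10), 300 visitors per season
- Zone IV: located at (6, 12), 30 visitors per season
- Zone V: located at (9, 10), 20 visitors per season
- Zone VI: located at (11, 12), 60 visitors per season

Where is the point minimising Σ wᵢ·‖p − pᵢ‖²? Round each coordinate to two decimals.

The minimiser of Σwᵢ‖p−pᵢ‖² is the weighted centroid p* = (Σwᵢpᵢ)/(Σwᵢ).
Σwᵢ = 766.
Σwᵢxᵢ = 350·1 + 6·15 + 300·14 + 30·6 + 20·9 + 60·11 = 5660.
Σwᵢyᵢ = 350·5 + 6·13 + 300·10 + 30·12 + 20·10 + 60·12 = 6108.
x* = 5660/766 = 7.39, y* = 6108/766 = 7.97.

(7.39, 7.97)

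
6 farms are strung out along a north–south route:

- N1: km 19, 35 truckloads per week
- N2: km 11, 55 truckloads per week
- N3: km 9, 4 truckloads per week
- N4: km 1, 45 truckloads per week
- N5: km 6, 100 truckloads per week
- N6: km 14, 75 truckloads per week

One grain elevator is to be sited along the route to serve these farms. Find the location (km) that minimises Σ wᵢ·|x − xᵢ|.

x = 11

For a sum of weighted absolute distances on a line, the optimum is the weighted median (not the mean). Total weight W = 314; half-weight = 157.
Sort by position and accumulate weight:
  km 1 (N4, w=45) → cum 45
  km 6 (N5, w=100) → cum 145
  km 9 (N3, w=4) → cum 149
  km 11 (N2, w=55) → cum 204  ≥ 157 → median here
  km 14 (N6, w=75) → cum 279
  km 19 (N1, w=35) → cum 314
Optimal location: km 11.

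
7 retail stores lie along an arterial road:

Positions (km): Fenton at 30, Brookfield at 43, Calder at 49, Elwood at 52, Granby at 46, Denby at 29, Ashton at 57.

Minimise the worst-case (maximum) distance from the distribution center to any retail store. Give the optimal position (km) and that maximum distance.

location 43, max distance 14

The 1-center on a line is the midpoint of the two extreme points: leftmost at 29, rightmost at 57.
Optimal location = (29 + 57)/2 = 43; maximum distance = (57 − 29)/2 = 14.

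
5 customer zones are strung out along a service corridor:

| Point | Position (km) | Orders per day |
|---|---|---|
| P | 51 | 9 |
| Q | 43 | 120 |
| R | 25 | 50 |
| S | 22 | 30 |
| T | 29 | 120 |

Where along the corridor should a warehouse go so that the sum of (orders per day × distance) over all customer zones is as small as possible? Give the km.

For a sum of weighted absolute distances on a line, the optimum is the weighted median (not the mean). Total weight W = 329; half-weight = 164.5.
Sort by position and accumulate weight:
  km 22 (S, w=30) → cum 30
  km 25 (R, w=50) → cum 80
  km 29 (T, w=120) → cum 200  ≥ 164.5 → median here
  km 43 (Q, w=120) → cum 320
  km 51 (P, w=9) → cum 329
Optimal location: km 29.

x = 29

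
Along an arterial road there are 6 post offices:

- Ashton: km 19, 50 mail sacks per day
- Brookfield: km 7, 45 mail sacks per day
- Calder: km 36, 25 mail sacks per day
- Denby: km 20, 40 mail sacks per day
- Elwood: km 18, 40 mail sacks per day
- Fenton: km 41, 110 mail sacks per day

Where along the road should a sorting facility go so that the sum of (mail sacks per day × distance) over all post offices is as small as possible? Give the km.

For a sum of weighted absolute distances on a line, the optimum is the weighted median (not the mean). Total weight W = 310; half-weight = 155.
Sort by position and accumulate weight:
  km 7 (Brookfield, w=45) → cum 45
  km 18 (Elwood, w=40) → cum 85
  km 19 (Ashton, w=50) → cum 135
  km 20 (Denby, w=40) → cum 175  ≥ 155 → median here
  km 36 (Calder, w=25) → cum 200
  km 41 (Fenton, w=110) → cum 310
Optimal location: km 20.

x = 20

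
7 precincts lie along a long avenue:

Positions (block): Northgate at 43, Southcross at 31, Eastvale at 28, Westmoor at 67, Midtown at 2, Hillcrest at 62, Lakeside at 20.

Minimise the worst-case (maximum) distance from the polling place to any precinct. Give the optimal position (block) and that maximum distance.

The 1-center on a line is the midpoint of the two extreme points: leftmost at 2, rightmost at 67.
Optimal location = (2 + 67)/2 = 34.5; maximum distance = (67 − 2)/2 = 32.5.

location 34.5, max distance 32.5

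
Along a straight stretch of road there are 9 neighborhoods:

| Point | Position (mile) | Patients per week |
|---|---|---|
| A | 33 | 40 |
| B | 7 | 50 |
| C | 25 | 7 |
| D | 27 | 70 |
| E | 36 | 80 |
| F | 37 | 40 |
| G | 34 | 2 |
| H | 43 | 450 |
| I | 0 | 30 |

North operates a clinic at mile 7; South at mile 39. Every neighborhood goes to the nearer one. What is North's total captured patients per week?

80

The indifferent point is the midpoint (7+39)/2 = 23; neighborhoods left of it (closer to North at 7) go to North, those right go to South.
  I at 0 (w=30) → North
  B at 7 (w=50) → North
  C at 25 (w=7) → South
  D at 27 (w=70) → South
  A at 33 (w=40) → South
  G at 34 (w=2) → South
  E at 36 (w=80) → South
  F at 37 (w=40) → South
  H at 43 (w=450) → South
North captures 80; South captures 689.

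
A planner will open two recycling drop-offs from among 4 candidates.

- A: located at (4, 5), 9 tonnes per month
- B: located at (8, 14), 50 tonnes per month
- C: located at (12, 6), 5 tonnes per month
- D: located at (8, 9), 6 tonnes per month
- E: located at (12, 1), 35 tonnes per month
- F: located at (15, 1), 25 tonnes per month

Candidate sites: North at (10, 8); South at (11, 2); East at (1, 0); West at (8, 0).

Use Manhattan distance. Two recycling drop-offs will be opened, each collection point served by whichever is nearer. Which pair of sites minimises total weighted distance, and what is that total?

Evaluate every pair (each demand assigned to the nearer of the two):
  {North, South}: total = 714
  {North, West}: total = 894
  {South, West}: total = 1055
  {South, East}: total = 1102
  {North, East}: total = 1125
  {East, West}: total = 1251
Best pair: {North, South} with total 714.

{North, South}, total 714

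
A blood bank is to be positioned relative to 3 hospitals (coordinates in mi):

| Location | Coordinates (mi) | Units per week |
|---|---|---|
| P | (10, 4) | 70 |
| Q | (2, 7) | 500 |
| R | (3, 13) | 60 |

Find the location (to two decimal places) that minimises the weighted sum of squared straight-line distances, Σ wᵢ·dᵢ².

(2.98, 7.24)

The minimiser of Σwᵢ‖p−pᵢ‖² is the weighted centroid p* = (Σwᵢpᵢ)/(Σwᵢ).
Σwᵢ = 630.
Σwᵢxᵢ = 70·10 + 500·2 + 60·3 = 1880.
Σwᵢyᵢ = 70·4 + 500·7 + 60·13 = 4560.
x* = 1880/630 = 2.98, y* = 4560/630 = 7.24.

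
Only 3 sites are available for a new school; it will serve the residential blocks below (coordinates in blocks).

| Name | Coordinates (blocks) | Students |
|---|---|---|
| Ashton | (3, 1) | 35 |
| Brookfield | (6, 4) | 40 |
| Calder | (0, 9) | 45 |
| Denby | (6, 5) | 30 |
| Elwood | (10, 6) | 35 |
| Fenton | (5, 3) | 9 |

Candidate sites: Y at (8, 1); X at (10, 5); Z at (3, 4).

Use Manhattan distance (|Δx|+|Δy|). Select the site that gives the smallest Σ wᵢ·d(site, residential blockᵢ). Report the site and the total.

Z, total 1047 blocks

Total weighted distance at each candidate:
  Y (8, 1): total = 1565
  X (10, 5): total = 1433
  Z (3, 4): total = 1047
Minimum is at Z with total 1047 blocks.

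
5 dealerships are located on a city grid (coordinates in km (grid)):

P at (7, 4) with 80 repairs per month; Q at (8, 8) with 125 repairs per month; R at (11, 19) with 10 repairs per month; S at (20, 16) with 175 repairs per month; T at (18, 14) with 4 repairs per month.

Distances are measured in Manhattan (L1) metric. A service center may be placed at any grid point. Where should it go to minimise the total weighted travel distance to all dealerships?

(8, 8)

Manhattan distance separates: Σwᵢ(|x−xᵢ|+|y−yᵢ|) = Σwᵢ|x−xᵢ| + Σwᵢ|y−yᵢ|, so x and y are optimised independently as 1-D weighted medians.
Total weight W = 394; half = 197.
x-coordinate, sorted with cumulative weight:
  x=7 (P, w=80) cum 80
  x=8 (Q, w=125) cum 205  ← median
  x=11 (R, w=10) cum 215
  x=18 (T, w=4) cum 219
  x=20 (S, w=175) cum 394
⇒ x* = 8
y-coordinate, sorted with cumulative weight:
  y=4 (P, w=80) cum 80
  y=8 (Q, w=125) cum 205  ← median
  y=14 (T, w=4) cum 209
  y=16 (S, w=175) cum 384
  y=19 (R, w=10) cum 394
⇒ y* = 8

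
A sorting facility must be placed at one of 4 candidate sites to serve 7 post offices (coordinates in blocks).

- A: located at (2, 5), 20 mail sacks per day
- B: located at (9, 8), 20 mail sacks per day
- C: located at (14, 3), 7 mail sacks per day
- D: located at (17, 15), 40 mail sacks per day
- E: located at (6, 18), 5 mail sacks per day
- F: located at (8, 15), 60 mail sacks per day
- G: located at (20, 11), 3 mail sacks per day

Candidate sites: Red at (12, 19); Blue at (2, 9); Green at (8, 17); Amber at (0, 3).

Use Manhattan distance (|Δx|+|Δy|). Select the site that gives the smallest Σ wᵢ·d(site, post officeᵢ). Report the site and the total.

Green, total 1329 blocks

Total weighted distance at each candidate:
  Red (12, 19): total = 1809
  Blue (2, 9): total = 2051
  Green (8, 17): total = 1329
  Amber (0, 3): total = 3007
Minimum is at Green with total 1329 blocks.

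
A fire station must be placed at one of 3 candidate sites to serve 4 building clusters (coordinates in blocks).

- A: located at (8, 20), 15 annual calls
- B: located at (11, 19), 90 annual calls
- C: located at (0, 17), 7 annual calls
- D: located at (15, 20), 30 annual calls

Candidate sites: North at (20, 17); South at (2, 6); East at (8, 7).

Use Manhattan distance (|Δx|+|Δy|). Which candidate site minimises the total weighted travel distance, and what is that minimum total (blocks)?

Total weighted distance at each candidate:
  North (20, 17): total = 1595
  South (2, 6): total = 3181
  East (8, 7): total = 2271
Minimum is at North with total 1595 blocks.

North, total 1595 blocks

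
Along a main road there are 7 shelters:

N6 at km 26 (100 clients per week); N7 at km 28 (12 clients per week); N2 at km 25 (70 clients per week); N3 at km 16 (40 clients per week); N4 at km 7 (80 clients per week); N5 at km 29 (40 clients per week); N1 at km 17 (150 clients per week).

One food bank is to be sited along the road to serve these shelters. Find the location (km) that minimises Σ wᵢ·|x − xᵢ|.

x = 17

For a sum of weighted absolute distances on a line, the optimum is the weighted median (not the mean). Total weight W = 492; half-weight = 246.
Sort by position and accumulate weight:
  km 7 (N4, w=80) → cum 80
  km 16 (N3, w=40) → cum 120
  km 17 (N1, w=150) → cum 270  ≥ 246 → median here
  km 25 (N2, w=70) → cum 340
  km 26 (N6, w=100) → cum 440
  km 28 (N7, w=12) → cum 452
  km 29 (N5, w=40) → cum 492
Optimal location: km 17.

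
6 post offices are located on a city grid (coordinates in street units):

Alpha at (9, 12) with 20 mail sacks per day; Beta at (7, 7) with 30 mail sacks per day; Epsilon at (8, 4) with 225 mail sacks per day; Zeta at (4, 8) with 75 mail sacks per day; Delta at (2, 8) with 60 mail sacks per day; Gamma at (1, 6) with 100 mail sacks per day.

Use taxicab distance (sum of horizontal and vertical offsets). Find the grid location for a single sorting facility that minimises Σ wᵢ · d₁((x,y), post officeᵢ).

Manhattan distance separates: Σwᵢ(|x−xᵢ|+|y−yᵢ|) = Σwᵢ|x−xᵢ| + Σwᵢ|y−yᵢ|, so x and y are optimised independently as 1-D weighted medians.
Total weight W = 510; half = 255.
x-coordinate, sorted with cumulative weight:
  x=1 (Gamma, w=100) cum 100
  x=2 (Delta, w=60) cum 160
  x=4 (Zeta, w=75) cum 235
  x=7 (Beta, w=30) cum 265  ← median
  x=8 (Epsilon, w=225) cum 490
  x=9 (Alpha, w=20) cum 510
⇒ x* = 7
y-coordinate, sorted with cumulative weight:
  y=4 (Epsilon, w=225) cum 225
  y=6 (Gamma, w=100) cum 325  ← median
  y=7 (Beta, w=30) cum 355
  y=8 (Zeta, w=75) cum 430
  y=8 (Delta, w=60) cum 490
  y=12 (Alpha, w=20) cum 510
⇒ y* = 6

(7, 6)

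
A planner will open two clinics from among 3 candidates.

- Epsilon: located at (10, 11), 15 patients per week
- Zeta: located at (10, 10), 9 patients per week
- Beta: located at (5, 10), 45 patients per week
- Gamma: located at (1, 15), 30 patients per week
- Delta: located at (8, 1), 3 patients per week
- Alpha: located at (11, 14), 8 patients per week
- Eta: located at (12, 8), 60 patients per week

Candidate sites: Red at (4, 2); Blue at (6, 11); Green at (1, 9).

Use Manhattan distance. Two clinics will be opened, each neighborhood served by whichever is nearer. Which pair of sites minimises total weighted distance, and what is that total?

Evaluate every pair (each demand assigned to the nearer of the two):
  {Blue, Green}: total = 1015
  {Red, Blue}: total = 1084
  {Red, Green}: total = 1515
Best pair: {Blue, Green} with total 1015.

{Blue, Green}, total 1015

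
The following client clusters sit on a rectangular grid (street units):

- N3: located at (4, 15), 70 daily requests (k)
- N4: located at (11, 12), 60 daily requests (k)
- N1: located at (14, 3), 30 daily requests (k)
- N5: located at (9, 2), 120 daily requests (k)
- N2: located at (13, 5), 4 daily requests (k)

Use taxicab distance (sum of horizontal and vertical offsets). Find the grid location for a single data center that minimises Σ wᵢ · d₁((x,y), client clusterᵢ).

Manhattan distance separates: Σwᵢ(|x−xᵢ|+|y−yᵢ|) = Σwᵢ|x−xᵢ| + Σwᵢ|y−yᵢ|, so x and y are optimised independently as 1-D weighted medians.
Total weight W = 284; half = 142.
x-coordinate, sorted with cumulative weight:
  x=4 (N3, w=70) cum 70
  x=9 (N5, w=120) cum 190  ← median
  x=11 (N4, w=60) cum 250
  x=13 (N2, w=4) cum 254
  x=14 (N1, w=30) cum 284
⇒ x* = 9
y-coordinate, sorted with cumulative weight:
  y=2 (N5, w=120) cum 120
  y=3 (N1, w=30) cum 150  ← median
  y=5 (N2, w=4) cum 154
  y=12 (N4, w=60) cum 214
  y=15 (N3, w=70) cum 284
⇒ y* = 3

(9, 3)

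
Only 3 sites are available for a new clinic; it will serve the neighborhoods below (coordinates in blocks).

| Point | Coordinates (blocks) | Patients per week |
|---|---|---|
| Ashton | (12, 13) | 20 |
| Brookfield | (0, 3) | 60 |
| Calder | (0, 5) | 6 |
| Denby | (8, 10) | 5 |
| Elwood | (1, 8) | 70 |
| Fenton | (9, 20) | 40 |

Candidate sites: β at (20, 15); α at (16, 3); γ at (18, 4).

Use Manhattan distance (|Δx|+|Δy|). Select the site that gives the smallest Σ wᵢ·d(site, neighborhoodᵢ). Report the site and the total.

Total weighted distance at each candidate:
  β (20, 15): total = 4845
  α (16, 3): total = 3783
  γ (18, 4): total = 4104
Minimum is at α with total 3783 blocks.

α, total 3783 blocks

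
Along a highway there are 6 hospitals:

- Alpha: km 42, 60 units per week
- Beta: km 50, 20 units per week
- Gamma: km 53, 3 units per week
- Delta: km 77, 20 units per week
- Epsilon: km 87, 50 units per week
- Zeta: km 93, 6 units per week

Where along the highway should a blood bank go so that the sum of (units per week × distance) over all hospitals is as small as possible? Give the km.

x = 50

For a sum of weighted absolute distances on a line, the optimum is the weighted median (not the mean). Total weight W = 159; half-weight = 79.5.
Sort by position and accumulate weight:
  km 42 (Alpha, w=60) → cum 60
  km 50 (Beta, w=20) → cum 80  ≥ 79.5 → median here
  km 53 (Gamma, w=3) → cum 83
  km 77 (Delta, w=20) → cum 103
  km 87 (Epsilon, w=50) → cum 153
  km 93 (Zeta, w=6) → cum 159
Optimal location: km 50.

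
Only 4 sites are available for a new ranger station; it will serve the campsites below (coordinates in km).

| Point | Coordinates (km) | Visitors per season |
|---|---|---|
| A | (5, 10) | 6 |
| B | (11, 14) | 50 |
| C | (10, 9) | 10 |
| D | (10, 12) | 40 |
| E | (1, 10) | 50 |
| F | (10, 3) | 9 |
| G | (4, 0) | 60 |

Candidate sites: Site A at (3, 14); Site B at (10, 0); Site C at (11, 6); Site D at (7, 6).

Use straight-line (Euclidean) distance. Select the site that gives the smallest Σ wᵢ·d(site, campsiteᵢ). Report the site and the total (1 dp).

Site D, total 1586.0 km

Total weighted distance at each candidate:
  Site A (3, 14): total = 1987.2
  Site B (10, 0): total = 2398.5
  Site C (11, 6): total = 1838.3
  Site D (7, 6): total = 1586.0
Minimum is at Site D with total 1586.0 km.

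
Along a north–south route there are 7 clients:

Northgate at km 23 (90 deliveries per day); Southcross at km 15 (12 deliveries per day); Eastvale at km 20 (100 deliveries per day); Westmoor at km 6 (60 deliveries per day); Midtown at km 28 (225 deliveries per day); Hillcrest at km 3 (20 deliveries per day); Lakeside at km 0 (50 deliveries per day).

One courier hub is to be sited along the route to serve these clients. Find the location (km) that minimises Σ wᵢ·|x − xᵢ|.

For a sum of weighted absolute distances on a line, the optimum is the weighted median (not the mean). Total weight W = 557; half-weight = 278.5.
Sort by position and accumulate weight:
  km 0 (Lakeside, w=50) → cum 50
  km 3 (Hillcrest, w=20) → cum 70
  km 6 (Westmoor, w=60) → cum 130
  km 15 (Southcross, w=12) → cum 142
  km 20 (Eastvale, w=100) → cum 242
  km 23 (Northgate, w=90) → cum 332  ≥ 278.5 → median here
  km 28 (Midtown, w=225) → cum 557
Optimal location: km 23.

x = 23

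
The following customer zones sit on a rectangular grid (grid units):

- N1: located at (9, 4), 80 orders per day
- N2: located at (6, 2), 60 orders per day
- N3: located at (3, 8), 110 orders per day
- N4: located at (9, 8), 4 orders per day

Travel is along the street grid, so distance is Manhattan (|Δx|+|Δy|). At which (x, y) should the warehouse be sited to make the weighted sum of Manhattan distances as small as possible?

Manhattan distance separates: Σwᵢ(|x−xᵢ|+|y−yᵢ|) = Σwᵢ|x−xᵢ| + Σwᵢ|y−yᵢ|, so x and y are optimised independently as 1-D weighted medians.
Total weight W = 254; half = 127.
x-coordinate, sorted with cumulative weight:
  x=3 (N3, w=110) cum 110
  x=6 (N2, w=60) cum 170  ← median
  x=9 (N1, w=80) cum 250
  x=9 (N4, w=4) cum 254
⇒ x* = 6
y-coordinate, sorted with cumulative weight:
  y=2 (N2, w=60) cum 60
  y=4 (N1, w=80) cum 140  ← median
  y=8 (N3, w=110) cum 250
  y=8 (N4, w=4) cum 254
⇒ y* = 4

(6, 4)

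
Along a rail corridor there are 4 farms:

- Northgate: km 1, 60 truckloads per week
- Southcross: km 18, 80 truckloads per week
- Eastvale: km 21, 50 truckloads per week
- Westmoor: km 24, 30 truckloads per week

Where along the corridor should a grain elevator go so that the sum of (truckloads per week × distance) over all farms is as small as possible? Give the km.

For a sum of weighted absolute distances on a line, the optimum is the weighted median (not the mean). Total weight W = 220; half-weight = 110.
Sort by position and accumulate weight:
  km 1 (Northgate, w=60) → cum 60
  km 18 (Southcross, w=80) → cum 140  ≥ 110 → median here
  km 21 (Eastvale, w=50) → cum 190
  km 24 (Westmoor, w=30) → cum 220
Optimal location: km 18.

x = 18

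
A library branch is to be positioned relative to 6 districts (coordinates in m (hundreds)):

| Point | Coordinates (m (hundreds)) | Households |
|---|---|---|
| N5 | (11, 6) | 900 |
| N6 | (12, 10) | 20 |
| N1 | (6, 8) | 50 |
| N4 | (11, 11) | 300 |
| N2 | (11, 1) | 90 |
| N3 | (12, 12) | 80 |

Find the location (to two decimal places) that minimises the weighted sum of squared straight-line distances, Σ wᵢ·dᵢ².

The minimiser of Σwᵢ‖p−pᵢ‖² is the weighted centroid p* = (Σwᵢpᵢ)/(Σwᵢ).
Σwᵢ = 1440.
Σwᵢxᵢ = 900·11 + 20·12 + 50·6 + 300·11 + 90·11 + 80·12 = 15690.
Σwᵢyᵢ = 900·6 + 20·10 + 50·8 + 300·11 + 90·1 + 80·12 = 10350.
x* = 15690/1440 = 10.90, y* = 10350/1440 = 7.19.

(10.90, 7.19)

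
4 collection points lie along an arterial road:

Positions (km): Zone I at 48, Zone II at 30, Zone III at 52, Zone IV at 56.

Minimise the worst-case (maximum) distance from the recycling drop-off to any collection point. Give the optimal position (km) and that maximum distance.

location 43, max distance 13

The 1-center on a line is the midpoint of the two extreme points: leftmost at 30, rightmost at 56.
Optimal location = (30 + 56)/2 = 43; maximum distance = (56 − 30)/2 = 13.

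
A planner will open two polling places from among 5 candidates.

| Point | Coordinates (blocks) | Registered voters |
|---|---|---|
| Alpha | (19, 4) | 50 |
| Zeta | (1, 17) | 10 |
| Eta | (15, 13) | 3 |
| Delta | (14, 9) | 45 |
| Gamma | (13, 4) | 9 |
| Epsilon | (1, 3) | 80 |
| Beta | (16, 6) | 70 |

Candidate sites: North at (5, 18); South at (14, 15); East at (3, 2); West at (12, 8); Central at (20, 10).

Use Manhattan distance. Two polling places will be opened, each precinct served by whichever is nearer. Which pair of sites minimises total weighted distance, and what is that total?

{East, West}, total 1584

Evaluate every pair (each demand assigned to the nearer of the two):
  {East, West}: total = 1584
  {East, Central}: total = 1767
  {South, East}: total = 2347
  {West, Central}: total = 2454
  {North, West}: total = 2504
  {South, West}: total = 2589
  {North, Central}: total = 2936
  {North, East}: total = 3343
  {South, Central}: total = 3447
  {North, South}: total = 3527
Best pair: {East, West} with total 1584.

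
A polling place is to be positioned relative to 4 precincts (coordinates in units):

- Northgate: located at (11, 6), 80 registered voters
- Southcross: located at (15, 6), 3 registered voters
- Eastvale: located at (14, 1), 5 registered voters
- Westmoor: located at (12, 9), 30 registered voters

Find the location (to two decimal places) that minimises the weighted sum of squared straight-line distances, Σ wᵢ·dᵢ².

(11.48, 6.55)

The minimiser of Σwᵢ‖p−pᵢ‖² is the weighted centroid p* = (Σwᵢpᵢ)/(Σwᵢ).
Σwᵢ = 118.
Σwᵢxᵢ = 80·11 + 3·15 + 5·14 + 30·12 = 1355.
Σwᵢyᵢ = 80·6 + 3·6 + 5·1 + 30·9 = 773.
x* = 1355/118 = 11.48, y* = 773/118 = 6.55.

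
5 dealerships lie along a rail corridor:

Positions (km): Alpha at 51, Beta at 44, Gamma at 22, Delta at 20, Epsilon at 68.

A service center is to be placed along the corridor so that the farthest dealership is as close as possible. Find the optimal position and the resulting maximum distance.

The 1-center on a line is the midpoint of the two extreme points: leftmost at 20, rightmost at 68.
Optimal location = (20 + 68)/2 = 44; maximum distance = (68 − 20)/2 = 24.

location 44, max distance 24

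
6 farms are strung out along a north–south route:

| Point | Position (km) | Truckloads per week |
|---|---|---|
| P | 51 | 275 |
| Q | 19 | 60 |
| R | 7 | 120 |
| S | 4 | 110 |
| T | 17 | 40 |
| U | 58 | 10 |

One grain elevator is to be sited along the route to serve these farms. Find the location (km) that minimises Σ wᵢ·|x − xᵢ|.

For a sum of weighted absolute distances on a line, the optimum is the weighted median (not the mean). Total weight W = 615; half-weight = 307.5.
Sort by position and accumulate weight:
  km 4 (S, w=110) → cum 110
  km 7 (R, w=120) → cum 230
  km 17 (T, w=40) → cum 270
  km 19 (Q, w=60) → cum 330  ≥ 307.5 → median here
  km 51 (P, w=275) → cum 605
  km 58 (U, w=10) → cum 615
Optimal location: km 19.

x = 19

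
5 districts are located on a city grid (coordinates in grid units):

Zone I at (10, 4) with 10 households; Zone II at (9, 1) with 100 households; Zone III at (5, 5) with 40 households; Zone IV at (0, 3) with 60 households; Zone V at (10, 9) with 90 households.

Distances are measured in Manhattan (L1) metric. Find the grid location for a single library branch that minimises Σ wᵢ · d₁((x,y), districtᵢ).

Manhattan distance separates: Σwᵢ(|x−xᵢ|+|y−yᵢ|) = Σwᵢ|x−xᵢ| + Σwᵢ|y−yᵢ|, so x and y are optimised independently as 1-D weighted medians.
Total weight W = 300; half = 150.
x-coordinate, sorted with cumulative weight:
  x=0 (Zone IV, w=60) cum 60
  x=5 (Zone III, w=40) cum 100
  x=9 (Zone II, w=100) cum 200  ← median
  x=10 (Zone I, w=10) cum 210
  x=10 (Zone V, w=90) cum 300
⇒ x* = 9
y-coordinate, sorted with cumulative weight:
  y=1 (Zone II, w=100) cum 100
  y=3 (Zone IV, w=60) cum 160  ← median
  y=4 (Zone I, w=10) cum 170
  y=5 (Zone III, w=40) cum 210
  y=9 (Zone V, w=90) cum 300
⇒ y* = 3

(9, 3)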